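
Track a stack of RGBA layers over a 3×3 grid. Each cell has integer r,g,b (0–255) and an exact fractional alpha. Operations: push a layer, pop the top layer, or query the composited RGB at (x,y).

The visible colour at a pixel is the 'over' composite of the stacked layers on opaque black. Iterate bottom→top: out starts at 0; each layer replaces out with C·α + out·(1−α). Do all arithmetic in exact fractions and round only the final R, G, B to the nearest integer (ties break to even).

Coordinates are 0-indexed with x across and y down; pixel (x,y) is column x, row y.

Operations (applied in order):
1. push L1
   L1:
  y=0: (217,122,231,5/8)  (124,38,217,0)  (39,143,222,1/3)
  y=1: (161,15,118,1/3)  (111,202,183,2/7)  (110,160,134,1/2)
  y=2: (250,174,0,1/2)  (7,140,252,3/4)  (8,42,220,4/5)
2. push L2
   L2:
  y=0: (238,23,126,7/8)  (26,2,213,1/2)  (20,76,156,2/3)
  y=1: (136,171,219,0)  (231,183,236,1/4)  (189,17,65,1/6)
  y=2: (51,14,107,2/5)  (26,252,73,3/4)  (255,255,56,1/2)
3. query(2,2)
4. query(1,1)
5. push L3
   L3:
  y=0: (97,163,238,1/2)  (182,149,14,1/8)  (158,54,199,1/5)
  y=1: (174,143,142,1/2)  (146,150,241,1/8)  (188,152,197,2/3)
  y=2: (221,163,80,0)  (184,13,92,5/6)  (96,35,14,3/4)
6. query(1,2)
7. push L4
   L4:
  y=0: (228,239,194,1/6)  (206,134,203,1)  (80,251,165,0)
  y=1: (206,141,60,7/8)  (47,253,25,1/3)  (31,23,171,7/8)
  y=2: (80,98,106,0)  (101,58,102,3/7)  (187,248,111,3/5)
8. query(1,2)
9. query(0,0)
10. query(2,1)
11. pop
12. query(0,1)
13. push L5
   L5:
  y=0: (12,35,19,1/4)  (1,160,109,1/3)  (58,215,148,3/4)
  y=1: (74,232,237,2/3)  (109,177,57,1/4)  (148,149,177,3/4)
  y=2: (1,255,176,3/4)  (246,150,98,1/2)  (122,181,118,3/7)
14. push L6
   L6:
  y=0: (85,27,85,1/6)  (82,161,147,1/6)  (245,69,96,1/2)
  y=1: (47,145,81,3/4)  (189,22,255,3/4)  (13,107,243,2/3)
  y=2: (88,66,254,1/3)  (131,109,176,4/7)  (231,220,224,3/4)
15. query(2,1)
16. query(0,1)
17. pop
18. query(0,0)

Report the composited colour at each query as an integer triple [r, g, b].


(2,2) stack=L1,L2; from [0,0,0]:
+L1 (α=4/5) → [32/5, 168/5, 176]
+L2 (α=1/2) → [1307/10, 1443/10, 116]
= [131, 144, 116]

at x=1,y=1 over L1,L2:
after L1 α=2/7: [222/7, 404/7, 366/7]
after L2 α=1/4: [2283/28, 2493/28, 1375/14]
→ [82, 89, 98]

query (1,2) [L1,L2,L3] — begin 0,0,0
after L1 α=3/4: [21/4, 105, 189]
after L2 α=3/4: [333/16, 861/4, 102]
after L3 α=5/6: [15053/96, 1121/24, 281/3]
→ [157, 47, 94]

at x=1,y=2 over L1,L2,L3,L4:
after L1 α=3/4: [21/4, 105, 189]
after L2 α=3/4: [333/16, 861/4, 102]
after L3 α=5/6: [15053/96, 1121/24, 281/3]
after L4 α=3/7: [22325/168, 2165/42, 2042/21]
→ [133, 52, 97]

(0,0) stack=L1,L2,L3,L4; from [0,0,0]:
after L1 α=5/8: [1085/8, 305/4, 1155/8]
after L2 α=7/8: [14413/64, 949/32, 8211/64]
after L3 α=1/2: [20621/128, 6165/64, 23443/128]
after L4 α=1/6: [132289/768, 46121/384, 47349/256]
rounded: [172, 120, 185]

query (2,1) [L1,L2,L3,L4] — begin 0,0,0
after L1 α=1/2: [55, 80, 67]
after L2 α=1/6: [232/3, 139/2, 200/3]
after L3 α=2/3: [1360/9, 249/2, 1382/9]
after L4 α=7/8: [3313/72, 571/16, 12155/72]
→ [46, 36, 169]

(0,1) stack=L1,L2,L3; from [0,0,0]:
L1 α=1/3: [161/3, 5, 118/3]
L2 α=0: [161/3, 5, 118/3]
L3 α=1/2: [683/6, 74, 272/3]
= [114, 74, 91]

at x=2,y=1 over L1,L2,L3,L5,L6:
L1 α=1/2: [55, 80, 67]
L2 α=1/6: [232/3, 139/2, 200/3]
L3 α=2/3: [1360/9, 249/2, 1382/9]
L5 α=3/4: [1339/9, 1143/8, 6161/36]
L6 α=2/3: [1573/27, 2855/24, 23657/108]
rounded: [58, 119, 219]

at x=0,y=1 over L1,L2,L3,L5,L6:
L1 α=1/3: [161/3, 5, 118/3]
L2 α=0: [161/3, 5, 118/3]
L3 α=1/2: [683/6, 74, 272/3]
L5 α=2/3: [1571/18, 538/3, 1694/9]
L6 α=3/4: [4109/72, 1843/12, 3881/36]
→ [57, 154, 108]

query (0,0) [L1,L2,L3,L5] — begin 0,0,0
+L1 (α=5/8) → [1085/8, 305/4, 1155/8]
+L2 (α=7/8) → [14413/64, 949/32, 8211/64]
+L3 (α=1/2) → [20621/128, 6165/64, 23443/128]
+L5 (α=1/4) → [63399/512, 20735/256, 72761/512]
rounded: [124, 81, 142]


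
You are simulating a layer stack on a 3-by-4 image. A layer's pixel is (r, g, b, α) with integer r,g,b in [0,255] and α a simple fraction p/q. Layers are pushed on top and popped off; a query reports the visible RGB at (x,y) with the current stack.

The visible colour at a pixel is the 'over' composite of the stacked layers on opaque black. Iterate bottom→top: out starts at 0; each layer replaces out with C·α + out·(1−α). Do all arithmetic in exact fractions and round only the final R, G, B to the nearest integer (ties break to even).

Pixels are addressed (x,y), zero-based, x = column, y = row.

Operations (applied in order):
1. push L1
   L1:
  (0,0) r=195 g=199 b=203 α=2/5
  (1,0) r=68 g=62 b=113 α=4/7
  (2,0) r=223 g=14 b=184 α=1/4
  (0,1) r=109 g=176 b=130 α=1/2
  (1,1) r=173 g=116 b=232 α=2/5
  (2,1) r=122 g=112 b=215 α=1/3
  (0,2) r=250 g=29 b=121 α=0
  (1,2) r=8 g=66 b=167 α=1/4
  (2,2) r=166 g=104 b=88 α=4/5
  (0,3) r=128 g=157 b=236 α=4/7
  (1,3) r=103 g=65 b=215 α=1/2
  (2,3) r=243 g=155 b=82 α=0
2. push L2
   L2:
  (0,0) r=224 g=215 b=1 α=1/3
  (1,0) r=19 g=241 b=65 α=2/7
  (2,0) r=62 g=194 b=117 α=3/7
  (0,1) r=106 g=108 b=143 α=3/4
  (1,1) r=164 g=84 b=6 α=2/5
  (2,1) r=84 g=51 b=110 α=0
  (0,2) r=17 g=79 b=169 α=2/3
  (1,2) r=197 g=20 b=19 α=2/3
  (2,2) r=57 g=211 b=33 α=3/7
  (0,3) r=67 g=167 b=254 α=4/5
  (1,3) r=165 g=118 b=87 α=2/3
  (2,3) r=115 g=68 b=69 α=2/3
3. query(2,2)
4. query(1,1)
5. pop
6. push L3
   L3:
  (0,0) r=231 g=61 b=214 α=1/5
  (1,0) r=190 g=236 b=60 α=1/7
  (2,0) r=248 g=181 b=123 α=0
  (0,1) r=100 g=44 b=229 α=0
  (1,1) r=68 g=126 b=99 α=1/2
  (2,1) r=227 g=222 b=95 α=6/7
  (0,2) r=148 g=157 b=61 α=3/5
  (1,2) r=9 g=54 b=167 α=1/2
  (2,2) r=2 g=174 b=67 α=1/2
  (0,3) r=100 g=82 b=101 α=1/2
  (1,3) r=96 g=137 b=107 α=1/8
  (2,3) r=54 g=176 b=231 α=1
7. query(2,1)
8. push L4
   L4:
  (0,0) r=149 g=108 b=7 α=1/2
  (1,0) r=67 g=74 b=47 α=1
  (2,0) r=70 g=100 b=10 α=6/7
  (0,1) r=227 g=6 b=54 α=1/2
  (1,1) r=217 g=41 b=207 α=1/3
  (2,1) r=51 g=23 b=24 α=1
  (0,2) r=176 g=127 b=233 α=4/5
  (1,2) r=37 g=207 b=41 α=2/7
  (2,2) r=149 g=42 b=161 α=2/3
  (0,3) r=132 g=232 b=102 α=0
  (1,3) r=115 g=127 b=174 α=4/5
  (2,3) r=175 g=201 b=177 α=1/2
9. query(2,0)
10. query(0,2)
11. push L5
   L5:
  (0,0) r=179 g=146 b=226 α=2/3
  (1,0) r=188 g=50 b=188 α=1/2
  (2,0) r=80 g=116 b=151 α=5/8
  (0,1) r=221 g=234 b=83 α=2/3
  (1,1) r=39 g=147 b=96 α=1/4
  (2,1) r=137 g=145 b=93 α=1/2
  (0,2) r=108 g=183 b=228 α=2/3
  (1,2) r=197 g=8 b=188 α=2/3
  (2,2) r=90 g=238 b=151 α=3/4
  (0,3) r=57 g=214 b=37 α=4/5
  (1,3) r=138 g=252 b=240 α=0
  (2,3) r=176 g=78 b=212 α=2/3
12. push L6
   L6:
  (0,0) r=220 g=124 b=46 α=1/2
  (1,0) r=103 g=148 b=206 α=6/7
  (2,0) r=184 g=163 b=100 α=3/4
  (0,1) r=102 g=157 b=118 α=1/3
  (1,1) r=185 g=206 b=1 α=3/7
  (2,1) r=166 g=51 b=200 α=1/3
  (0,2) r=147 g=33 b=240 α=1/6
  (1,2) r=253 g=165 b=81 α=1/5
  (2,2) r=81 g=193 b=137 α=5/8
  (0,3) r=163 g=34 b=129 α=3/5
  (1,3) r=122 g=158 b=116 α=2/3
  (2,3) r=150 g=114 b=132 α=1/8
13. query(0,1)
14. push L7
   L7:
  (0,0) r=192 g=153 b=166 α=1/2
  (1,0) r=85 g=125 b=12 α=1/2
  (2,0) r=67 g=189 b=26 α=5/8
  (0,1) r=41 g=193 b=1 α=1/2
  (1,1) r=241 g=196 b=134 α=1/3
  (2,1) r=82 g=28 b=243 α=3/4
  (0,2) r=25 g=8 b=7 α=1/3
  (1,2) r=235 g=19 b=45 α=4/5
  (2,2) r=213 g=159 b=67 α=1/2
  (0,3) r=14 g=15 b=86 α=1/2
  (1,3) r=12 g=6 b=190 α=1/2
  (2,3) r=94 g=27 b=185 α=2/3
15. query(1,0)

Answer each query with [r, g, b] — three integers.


at x=2,y=2 over L1,L2:
after L1 α=4/5: [664/5, 416/5, 352/5]
after L2 α=3/7: [3511/35, 4829/35, 1903/35]
rounded: [100, 138, 54]

at x=1,y=1 over L1,L2:
+L1 (α=2/5) → [346/5, 232/5, 464/5]
+L2 (α=2/5) → [2678/25, 1536/25, 1452/25]
→ [107, 61, 58]

query (2,1) [L1,L3] — begin 0,0,0
+L1 (α=1/3) → [122/3, 112/3, 215/3]
+L3 (α=6/7) → [4208/21, 4108/21, 275/3]
→ [200, 196, 92]

(2,0) stack=L1,L3,L4; from [0,0,0]:
+L1 (α=1/4) → [223/4, 7/2, 46]
+L3 (α=0) → [223/4, 7/2, 46]
+L4 (α=6/7) → [1903/28, 1207/14, 106/7]
= [68, 86, 15]

query (0,2) [L1,L3,L4] — begin 0,0,0
after L1 α=0: [0, 0, 0]
after L3 α=3/5: [444/5, 471/5, 183/5]
after L4 α=4/5: [3964/25, 3011/25, 4843/25]
= [159, 120, 194]

at x=0,y=1 over L1,L3,L4,L5,L6:
L1 α=1/2: [109/2, 88, 65]
L3 α=0: [109/2, 88, 65]
L4 α=1/2: [563/4, 47, 119/2]
L5 α=2/3: [777/4, 515/3, 451/6]
L6 α=1/3: [327/2, 1501/9, 805/9]
→ [164, 167, 89]

(1,0) stack=L1,L3,L4,L5,L6,L7; from [0,0,0]:
L1 α=4/7: [272/7, 248/7, 452/7]
L3 α=1/7: [2962/49, 3140/49, 3132/49]
L4 α=1: [67, 74, 47]
L5 α=1/2: [255/2, 62, 235/2]
L6 α=6/7: [213/2, 950/7, 2707/14]
L7 α=1/2: [383/4, 1825/14, 2875/28]
→ [96, 130, 103]


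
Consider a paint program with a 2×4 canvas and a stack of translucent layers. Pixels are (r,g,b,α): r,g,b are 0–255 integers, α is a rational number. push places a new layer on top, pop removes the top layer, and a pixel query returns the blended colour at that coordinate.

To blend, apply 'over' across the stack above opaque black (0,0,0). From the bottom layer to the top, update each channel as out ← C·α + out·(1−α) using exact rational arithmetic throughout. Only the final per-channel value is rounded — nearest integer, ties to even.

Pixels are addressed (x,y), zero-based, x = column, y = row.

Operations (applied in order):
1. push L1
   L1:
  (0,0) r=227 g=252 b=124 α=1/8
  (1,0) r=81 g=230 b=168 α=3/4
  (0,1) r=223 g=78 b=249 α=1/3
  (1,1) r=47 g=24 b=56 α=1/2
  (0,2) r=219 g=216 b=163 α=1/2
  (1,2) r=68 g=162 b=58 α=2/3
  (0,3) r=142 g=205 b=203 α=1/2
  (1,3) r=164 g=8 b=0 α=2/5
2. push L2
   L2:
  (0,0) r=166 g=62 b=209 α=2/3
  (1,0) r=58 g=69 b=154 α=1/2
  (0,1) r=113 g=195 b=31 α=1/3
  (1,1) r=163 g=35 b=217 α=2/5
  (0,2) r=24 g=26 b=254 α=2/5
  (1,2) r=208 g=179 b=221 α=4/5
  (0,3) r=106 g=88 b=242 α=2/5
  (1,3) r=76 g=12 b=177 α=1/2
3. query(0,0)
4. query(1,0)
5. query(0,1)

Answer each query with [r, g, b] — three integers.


query (0,0) [L1,L2] — begin 0,0,0
L1 α=1/8: [227/8, 63/2, 31/2]
L2 α=2/3: [961/8, 311/6, 289/2]
rounded: [120, 52, 144]

at x=1,y=0 over L1,L2:
L1 α=3/4: [243/4, 345/2, 126]
L2 α=1/2: [475/8, 483/4, 140]
→ [59, 121, 140]

(0,1) stack=L1,L2; from [0,0,0]:
+L1 (α=1/3) → [223/3, 26, 83]
+L2 (α=1/3) → [785/9, 247/3, 197/3]
→ [87, 82, 66]


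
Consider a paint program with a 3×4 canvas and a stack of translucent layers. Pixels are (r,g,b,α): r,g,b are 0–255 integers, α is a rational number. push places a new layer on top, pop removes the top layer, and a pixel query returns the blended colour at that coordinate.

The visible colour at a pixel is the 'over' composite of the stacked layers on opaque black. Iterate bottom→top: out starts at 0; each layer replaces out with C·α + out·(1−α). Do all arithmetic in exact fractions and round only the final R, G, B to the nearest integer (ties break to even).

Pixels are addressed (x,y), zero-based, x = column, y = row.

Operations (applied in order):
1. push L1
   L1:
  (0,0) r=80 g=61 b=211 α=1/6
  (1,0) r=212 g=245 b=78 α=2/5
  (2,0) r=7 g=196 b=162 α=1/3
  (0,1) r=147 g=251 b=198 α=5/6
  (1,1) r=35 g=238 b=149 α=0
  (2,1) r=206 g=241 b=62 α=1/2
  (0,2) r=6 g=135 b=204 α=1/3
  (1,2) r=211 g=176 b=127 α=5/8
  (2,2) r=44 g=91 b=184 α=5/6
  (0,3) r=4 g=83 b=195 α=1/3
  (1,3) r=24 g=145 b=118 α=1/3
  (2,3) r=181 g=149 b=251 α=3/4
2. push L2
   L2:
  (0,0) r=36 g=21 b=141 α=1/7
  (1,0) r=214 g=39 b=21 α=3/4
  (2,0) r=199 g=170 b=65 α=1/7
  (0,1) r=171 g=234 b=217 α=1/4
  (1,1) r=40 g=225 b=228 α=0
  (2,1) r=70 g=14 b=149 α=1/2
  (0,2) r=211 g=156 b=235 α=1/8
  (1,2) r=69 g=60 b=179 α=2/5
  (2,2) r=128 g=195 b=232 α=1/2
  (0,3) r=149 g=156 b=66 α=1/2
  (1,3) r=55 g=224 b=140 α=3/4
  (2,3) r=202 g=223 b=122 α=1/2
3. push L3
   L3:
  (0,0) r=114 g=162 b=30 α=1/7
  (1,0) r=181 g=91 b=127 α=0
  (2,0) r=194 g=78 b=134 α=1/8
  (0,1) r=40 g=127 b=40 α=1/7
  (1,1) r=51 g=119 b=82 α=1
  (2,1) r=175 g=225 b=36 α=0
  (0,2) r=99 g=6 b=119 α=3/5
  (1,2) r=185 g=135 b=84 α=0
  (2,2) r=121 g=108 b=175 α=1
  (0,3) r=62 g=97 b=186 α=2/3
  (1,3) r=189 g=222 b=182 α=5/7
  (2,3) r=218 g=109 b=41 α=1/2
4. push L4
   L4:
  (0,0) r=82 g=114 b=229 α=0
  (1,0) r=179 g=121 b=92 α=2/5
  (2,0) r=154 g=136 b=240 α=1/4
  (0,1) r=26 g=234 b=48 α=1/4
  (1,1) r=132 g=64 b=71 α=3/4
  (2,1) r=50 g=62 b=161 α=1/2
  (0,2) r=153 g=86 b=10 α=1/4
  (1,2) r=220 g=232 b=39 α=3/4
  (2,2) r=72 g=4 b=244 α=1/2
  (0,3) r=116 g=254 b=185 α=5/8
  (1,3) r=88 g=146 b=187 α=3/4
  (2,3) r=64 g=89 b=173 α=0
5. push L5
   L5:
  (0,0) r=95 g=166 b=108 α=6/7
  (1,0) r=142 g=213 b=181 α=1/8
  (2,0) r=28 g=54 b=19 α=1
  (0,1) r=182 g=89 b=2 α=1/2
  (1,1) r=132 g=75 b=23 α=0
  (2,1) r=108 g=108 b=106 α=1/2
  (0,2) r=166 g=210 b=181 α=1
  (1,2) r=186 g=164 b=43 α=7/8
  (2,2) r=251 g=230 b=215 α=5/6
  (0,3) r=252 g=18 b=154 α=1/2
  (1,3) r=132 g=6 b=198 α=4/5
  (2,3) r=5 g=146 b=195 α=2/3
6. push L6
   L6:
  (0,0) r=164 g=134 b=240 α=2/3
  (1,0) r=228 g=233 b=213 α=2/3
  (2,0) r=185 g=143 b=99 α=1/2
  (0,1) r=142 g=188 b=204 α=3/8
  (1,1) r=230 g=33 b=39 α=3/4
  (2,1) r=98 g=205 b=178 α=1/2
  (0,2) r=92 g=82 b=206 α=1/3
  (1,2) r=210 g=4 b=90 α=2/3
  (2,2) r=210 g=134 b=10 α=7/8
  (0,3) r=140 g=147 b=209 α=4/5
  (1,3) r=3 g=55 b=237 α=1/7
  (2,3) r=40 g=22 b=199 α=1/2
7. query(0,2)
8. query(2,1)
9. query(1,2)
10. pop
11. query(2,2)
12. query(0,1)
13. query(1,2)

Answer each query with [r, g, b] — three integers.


at x=0,y=2 over L1,L2,L3,L4,L5,L6:
after L1 α=1/3: [2, 45, 68]
after L2 α=1/8: [225/8, 471/8, 711/8]
after L3 α=3/5: [1413/20, 543/20, 2139/20]
after L4 α=1/4: [7299/80, 3349/80, 6617/80]
after L5 α=1: [166, 210, 181]
after L6 α=1/3: [424/3, 502/3, 568/3]
→ [141, 167, 189]

at x=2,y=1 over L1,L2,L3,L4,L5,L6:
+L1 (α=1/2) → [103, 241/2, 31]
+L2 (α=1/2) → [173/2, 269/4, 90]
+L3 (α=0) → [173/2, 269/4, 90]
+L4 (α=1/2) → [273/4, 517/8, 251/2]
+L5 (α=1/2) → [705/8, 1381/16, 463/4]
+L6 (α=1/2) → [1489/16, 4661/32, 1175/8]
→ [93, 146, 147]

query (1,2) [L1,L2,L3,L4,L5,L6] — begin 0,0,0
L1 α=5/8: [1055/8, 110, 635/8]
L2 α=2/5: [4269/40, 90, 4769/40]
L3 α=0: [4269/40, 90, 4769/40]
L4 α=3/4: [30669/160, 393/2, 9449/160]
L5 α=7/8: [238989/1280, 2689/16, 57609/1280]
L6 α=2/3: [258863/1280, 939/16, 96003/1280]
= [202, 59, 75]

query (2,2) [L1,L2,L3,L4,L5] — begin 0,0,0
after L1 α=5/6: [110/3, 455/6, 460/3]
after L2 α=1/2: [247/3, 1625/12, 578/3]
after L3 α=1: [121, 108, 175]
after L4 α=1/2: [193/2, 56, 419/2]
after L5 α=5/6: [901/4, 201, 2569/12]
rounded: [225, 201, 214]

query (0,1) [L1,L2,L3,L4,L5] — begin 0,0,0
after L1 α=5/6: [245/2, 1255/6, 165]
after L2 α=1/4: [1077/8, 1723/8, 178]
after L3 α=1/7: [3391/28, 811/4, 1108/7]
after L4 α=1/4: [10901/112, 3369/16, 915/7]
after L5 α=1/2: [31285/224, 4793/32, 929/14]
rounded: [140, 150, 66]

query (1,2) [L1,L2,L3,L4,L5] — begin 0,0,0
L1 α=5/8: [1055/8, 110, 635/8]
L2 α=2/5: [4269/40, 90, 4769/40]
L3 α=0: [4269/40, 90, 4769/40]
L4 α=3/4: [30669/160, 393/2, 9449/160]
L5 α=7/8: [238989/1280, 2689/16, 57609/1280]
→ [187, 168, 45]


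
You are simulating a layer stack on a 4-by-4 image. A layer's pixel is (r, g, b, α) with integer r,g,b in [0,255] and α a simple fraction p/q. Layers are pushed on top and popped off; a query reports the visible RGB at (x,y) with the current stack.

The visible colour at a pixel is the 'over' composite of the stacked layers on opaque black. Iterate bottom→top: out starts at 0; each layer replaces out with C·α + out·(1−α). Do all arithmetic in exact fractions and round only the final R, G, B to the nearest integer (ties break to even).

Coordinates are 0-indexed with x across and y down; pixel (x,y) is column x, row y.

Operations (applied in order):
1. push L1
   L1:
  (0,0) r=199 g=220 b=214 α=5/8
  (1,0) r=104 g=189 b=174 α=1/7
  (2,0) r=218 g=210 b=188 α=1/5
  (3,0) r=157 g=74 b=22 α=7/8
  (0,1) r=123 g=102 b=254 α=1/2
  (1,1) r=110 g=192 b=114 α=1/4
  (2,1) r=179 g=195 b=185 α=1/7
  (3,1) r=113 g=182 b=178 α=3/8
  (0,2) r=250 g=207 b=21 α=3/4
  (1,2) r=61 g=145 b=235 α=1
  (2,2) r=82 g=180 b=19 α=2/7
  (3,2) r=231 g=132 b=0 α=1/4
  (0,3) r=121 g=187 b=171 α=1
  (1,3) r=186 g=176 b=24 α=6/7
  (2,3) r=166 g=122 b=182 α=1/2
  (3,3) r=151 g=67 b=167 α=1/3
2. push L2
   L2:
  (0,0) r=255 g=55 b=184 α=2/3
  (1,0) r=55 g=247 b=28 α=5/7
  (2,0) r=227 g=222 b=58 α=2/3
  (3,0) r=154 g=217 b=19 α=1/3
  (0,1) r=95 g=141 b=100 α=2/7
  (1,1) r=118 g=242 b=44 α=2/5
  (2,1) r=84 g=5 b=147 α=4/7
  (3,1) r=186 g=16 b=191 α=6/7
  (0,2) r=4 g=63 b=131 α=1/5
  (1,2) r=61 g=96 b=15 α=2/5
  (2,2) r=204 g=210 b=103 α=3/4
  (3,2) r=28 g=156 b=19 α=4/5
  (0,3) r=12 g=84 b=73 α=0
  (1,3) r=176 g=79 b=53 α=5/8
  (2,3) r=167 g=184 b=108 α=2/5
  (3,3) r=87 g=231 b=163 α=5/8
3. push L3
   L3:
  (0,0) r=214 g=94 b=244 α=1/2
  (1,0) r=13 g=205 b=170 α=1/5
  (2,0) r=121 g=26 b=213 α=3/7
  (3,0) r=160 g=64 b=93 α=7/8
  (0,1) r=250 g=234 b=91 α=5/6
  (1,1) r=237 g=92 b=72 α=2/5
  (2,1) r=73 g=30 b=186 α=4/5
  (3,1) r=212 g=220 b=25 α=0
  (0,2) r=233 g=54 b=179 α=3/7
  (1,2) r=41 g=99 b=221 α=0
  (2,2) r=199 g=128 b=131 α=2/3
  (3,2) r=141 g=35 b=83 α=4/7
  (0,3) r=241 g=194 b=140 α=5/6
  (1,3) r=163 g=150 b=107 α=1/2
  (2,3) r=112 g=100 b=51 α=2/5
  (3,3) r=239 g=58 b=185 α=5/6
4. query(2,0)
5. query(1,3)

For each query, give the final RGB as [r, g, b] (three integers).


(2,0) stack=L1,L2,L3; from [0,0,0]:
after L1 α=1/5: [218/5, 42, 188/5]
after L2 α=2/3: [2488/15, 162, 256/5]
after L3 α=3/7: [15397/105, 726/7, 4219/35]
→ [147, 104, 121]

at x=1,y=3 over L1,L2,L3:
after L1 α=6/7: [1116/7, 1056/7, 144/7]
after L2 α=5/8: [2377/14, 5933/56, 2287/56]
after L3 α=1/2: [4659/28, 14333/112, 8279/112]
→ [166, 128, 74]


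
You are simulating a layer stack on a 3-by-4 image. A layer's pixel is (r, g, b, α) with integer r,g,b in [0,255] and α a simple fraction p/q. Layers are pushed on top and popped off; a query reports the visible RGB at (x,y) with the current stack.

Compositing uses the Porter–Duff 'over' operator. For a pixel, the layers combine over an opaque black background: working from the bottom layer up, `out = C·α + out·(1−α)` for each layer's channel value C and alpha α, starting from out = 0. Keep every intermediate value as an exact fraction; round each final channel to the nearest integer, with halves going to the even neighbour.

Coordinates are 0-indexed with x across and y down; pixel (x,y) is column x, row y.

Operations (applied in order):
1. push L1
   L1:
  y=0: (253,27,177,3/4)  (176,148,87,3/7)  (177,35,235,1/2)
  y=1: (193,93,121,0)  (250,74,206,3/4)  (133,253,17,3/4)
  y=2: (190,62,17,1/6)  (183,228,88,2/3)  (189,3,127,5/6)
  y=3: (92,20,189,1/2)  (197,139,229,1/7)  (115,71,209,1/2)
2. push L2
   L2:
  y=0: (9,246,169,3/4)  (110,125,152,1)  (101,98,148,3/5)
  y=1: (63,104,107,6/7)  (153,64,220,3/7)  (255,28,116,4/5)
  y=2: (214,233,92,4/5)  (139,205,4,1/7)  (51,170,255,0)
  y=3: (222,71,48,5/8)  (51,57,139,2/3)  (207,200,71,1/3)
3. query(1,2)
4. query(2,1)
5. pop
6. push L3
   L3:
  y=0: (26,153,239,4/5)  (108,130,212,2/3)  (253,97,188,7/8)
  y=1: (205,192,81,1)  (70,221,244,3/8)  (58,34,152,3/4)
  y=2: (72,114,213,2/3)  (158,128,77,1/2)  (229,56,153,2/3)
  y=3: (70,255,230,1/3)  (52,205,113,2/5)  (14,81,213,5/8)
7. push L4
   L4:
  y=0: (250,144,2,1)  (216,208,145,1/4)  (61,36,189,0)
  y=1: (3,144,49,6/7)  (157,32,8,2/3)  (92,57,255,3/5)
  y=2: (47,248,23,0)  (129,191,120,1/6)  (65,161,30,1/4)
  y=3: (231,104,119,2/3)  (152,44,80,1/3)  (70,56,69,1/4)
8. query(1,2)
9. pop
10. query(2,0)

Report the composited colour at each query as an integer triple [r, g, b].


query (1,2) [L1,L2] — begin 0,0,0
+L1 (α=2/3) → [122, 152, 176/3]
+L2 (α=1/7) → [871/7, 1117/7, 356/7]
→ [124, 160, 51]

query (2,1) [L1,L2] — begin 0,0,0
L1 α=3/4: [399/4, 759/4, 51/4]
L2 α=4/5: [4479/20, 1207/20, 1907/20]
→ [224, 60, 95]

query (1,2) [L1,L3,L4] — begin 0,0,0
+L1 (α=2/3) → [122, 152, 176/3]
+L3 (α=1/2) → [140, 140, 407/6]
+L4 (α=1/6) → [829/6, 297/2, 2755/36]
rounded: [138, 148, 77]

(2,0) stack=L1,L3; from [0,0,0]:
after L1 α=1/2: [177/2, 35/2, 235/2]
after L3 α=7/8: [3719/16, 1393/16, 2867/16]
rounded: [232, 87, 179]


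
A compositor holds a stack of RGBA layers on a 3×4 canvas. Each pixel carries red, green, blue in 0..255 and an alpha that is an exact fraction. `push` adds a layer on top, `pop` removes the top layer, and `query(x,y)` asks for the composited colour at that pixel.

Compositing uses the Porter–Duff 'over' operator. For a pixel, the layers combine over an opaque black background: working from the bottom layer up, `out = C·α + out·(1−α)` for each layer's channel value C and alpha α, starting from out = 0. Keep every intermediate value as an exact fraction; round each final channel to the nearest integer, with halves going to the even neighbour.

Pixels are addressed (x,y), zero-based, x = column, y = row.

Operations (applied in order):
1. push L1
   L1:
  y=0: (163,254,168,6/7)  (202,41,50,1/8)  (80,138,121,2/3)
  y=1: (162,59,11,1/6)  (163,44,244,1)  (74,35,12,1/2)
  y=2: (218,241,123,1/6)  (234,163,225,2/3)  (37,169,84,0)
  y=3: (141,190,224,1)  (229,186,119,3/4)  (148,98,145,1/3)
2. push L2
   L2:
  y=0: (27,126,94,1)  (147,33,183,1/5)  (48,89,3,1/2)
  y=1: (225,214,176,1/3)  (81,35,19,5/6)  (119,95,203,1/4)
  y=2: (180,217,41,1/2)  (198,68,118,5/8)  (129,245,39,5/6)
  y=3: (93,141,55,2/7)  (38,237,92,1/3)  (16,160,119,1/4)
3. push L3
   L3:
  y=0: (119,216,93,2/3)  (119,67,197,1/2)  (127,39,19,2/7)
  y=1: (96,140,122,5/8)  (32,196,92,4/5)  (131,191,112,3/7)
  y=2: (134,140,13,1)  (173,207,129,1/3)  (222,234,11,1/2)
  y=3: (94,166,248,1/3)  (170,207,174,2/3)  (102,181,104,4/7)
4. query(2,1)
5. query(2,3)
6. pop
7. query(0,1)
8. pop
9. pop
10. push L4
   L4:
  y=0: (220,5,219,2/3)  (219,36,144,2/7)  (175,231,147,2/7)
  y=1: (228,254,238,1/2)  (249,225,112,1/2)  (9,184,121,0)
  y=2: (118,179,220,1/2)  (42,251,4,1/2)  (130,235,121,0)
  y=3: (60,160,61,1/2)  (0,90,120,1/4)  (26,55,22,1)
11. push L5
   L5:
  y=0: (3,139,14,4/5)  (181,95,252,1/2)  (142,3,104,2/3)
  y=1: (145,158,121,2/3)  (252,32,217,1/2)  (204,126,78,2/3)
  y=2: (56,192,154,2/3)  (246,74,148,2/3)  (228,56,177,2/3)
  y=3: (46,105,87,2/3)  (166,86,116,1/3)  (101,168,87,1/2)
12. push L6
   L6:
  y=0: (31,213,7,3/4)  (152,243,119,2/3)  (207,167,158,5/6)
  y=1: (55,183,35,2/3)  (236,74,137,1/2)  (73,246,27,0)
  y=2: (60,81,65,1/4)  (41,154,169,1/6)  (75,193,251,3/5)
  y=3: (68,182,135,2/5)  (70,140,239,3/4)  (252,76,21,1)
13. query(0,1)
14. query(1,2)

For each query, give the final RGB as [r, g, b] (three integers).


at x=2,y=1 over L1,L2,L3:
after L1 α=1/2: [37, 35/2, 6]
after L2 α=1/4: [115/2, 295/8, 221/4]
after L3 α=3/7: [89, 1441/14, 557/7]
= [89, 103, 80]

query (2,3) [L1,L2,L3] — begin 0,0,0
L1 α=1/3: [148/3, 98/3, 145/3]
L2 α=1/4: [41, 129/2, 66]
L3 α=4/7: [531/7, 1835/14, 614/7]
= [76, 131, 88]

(0,1) stack=L1,L2; from [0,0,0]:
+L1 (α=1/6) → [27, 59/6, 11/6]
+L2 (α=1/3) → [93, 701/9, 539/9]
= [93, 78, 60]

query (0,1) [L4,L5,L6] — begin 0,0,0
L4 α=1/2: [114, 127, 119]
L5 α=2/3: [404/3, 443/3, 361/3]
L6 α=2/3: [734/9, 1541/9, 571/9]
→ [82, 171, 63]

at x=1,y=2 over L4,L5,L6:
+L4 (α=1/2) → [21, 251/2, 2]
+L5 (α=2/3) → [171, 547/6, 298/3]
+L6 (α=1/6) → [448/3, 3659/36, 1997/18]
rounded: [149, 102, 111]


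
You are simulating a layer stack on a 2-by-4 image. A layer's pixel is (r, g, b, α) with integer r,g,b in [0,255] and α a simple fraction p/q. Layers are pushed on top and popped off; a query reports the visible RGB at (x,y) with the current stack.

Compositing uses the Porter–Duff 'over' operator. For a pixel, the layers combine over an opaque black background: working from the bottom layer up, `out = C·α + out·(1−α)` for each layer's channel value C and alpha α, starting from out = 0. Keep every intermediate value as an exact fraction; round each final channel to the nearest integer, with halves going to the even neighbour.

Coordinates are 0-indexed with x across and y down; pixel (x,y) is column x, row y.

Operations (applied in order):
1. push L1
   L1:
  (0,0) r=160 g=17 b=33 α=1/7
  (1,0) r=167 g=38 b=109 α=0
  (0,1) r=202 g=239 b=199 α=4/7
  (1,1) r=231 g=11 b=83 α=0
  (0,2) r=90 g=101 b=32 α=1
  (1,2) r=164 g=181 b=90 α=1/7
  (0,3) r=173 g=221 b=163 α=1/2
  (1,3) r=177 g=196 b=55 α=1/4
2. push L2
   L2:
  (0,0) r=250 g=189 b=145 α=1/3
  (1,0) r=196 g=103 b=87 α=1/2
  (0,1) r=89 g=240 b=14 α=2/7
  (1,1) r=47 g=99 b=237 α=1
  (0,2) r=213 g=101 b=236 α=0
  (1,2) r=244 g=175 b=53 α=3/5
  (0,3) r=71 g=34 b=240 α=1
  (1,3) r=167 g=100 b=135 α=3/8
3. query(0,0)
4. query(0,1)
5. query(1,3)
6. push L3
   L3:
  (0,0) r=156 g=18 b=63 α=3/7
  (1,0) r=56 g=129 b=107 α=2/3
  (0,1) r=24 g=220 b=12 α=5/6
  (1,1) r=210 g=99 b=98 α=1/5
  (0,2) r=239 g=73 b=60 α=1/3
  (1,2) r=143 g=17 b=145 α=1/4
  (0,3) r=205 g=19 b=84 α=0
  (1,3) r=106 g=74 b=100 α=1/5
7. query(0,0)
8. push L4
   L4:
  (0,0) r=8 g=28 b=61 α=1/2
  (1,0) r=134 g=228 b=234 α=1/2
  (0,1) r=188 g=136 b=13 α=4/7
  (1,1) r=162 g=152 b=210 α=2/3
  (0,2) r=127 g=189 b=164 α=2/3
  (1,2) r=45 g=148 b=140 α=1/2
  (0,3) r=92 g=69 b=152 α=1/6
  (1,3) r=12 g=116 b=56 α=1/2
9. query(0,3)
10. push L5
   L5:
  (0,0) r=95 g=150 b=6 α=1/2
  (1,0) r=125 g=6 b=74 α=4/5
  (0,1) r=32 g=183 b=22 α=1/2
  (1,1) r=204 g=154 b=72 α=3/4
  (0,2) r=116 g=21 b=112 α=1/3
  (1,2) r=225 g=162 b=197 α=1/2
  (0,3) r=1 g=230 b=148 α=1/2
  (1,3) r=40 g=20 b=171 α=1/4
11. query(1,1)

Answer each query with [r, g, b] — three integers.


(0,0) stack=L1,L2; from [0,0,0]:
after L1 α=1/7: [160/7, 17/7, 33/7]
after L2 α=1/3: [690/7, 1357/21, 1081/21]
→ [99, 65, 51]

at x=0,y=1 over L1,L2:
after L1 α=4/7: [808/7, 956/7, 796/7]
after L2 α=2/7: [5286/49, 8140/49, 4176/49]
→ [108, 166, 85]

query (1,3) [L1,L2] — begin 0,0,0
L1 α=1/4: [177/4, 49, 55/4]
L2 α=3/8: [2889/32, 545/8, 1895/32]
→ [90, 68, 59]

(0,0) stack=L1,L2,L3; from [0,0,0]:
L1 α=1/7: [160/7, 17/7, 33/7]
L2 α=1/3: [690/7, 1357/21, 1081/21]
L3 α=3/7: [6036/49, 6562/147, 8293/147]
= [123, 45, 56]

at x=0,y=3 over L1,L2,L3,L4:
+L1 (α=1/2) → [173/2, 221/2, 163/2]
+L2 (α=1) → [71, 34, 240]
+L3 (α=0) → [71, 34, 240]
+L4 (α=1/6) → [149/2, 239/6, 676/3]
= [74, 40, 225]

at x=1,y=1 over L1,L2,L3,L4,L5:
after L1 α=0: [0, 0, 0]
after L2 α=1: [47, 99, 237]
after L3 α=1/5: [398/5, 99, 1046/5]
after L4 α=2/3: [2018/15, 403/3, 3146/15]
after L5 α=3/4: [5599/30, 1789/12, 3193/30]
rounded: [187, 149, 106]


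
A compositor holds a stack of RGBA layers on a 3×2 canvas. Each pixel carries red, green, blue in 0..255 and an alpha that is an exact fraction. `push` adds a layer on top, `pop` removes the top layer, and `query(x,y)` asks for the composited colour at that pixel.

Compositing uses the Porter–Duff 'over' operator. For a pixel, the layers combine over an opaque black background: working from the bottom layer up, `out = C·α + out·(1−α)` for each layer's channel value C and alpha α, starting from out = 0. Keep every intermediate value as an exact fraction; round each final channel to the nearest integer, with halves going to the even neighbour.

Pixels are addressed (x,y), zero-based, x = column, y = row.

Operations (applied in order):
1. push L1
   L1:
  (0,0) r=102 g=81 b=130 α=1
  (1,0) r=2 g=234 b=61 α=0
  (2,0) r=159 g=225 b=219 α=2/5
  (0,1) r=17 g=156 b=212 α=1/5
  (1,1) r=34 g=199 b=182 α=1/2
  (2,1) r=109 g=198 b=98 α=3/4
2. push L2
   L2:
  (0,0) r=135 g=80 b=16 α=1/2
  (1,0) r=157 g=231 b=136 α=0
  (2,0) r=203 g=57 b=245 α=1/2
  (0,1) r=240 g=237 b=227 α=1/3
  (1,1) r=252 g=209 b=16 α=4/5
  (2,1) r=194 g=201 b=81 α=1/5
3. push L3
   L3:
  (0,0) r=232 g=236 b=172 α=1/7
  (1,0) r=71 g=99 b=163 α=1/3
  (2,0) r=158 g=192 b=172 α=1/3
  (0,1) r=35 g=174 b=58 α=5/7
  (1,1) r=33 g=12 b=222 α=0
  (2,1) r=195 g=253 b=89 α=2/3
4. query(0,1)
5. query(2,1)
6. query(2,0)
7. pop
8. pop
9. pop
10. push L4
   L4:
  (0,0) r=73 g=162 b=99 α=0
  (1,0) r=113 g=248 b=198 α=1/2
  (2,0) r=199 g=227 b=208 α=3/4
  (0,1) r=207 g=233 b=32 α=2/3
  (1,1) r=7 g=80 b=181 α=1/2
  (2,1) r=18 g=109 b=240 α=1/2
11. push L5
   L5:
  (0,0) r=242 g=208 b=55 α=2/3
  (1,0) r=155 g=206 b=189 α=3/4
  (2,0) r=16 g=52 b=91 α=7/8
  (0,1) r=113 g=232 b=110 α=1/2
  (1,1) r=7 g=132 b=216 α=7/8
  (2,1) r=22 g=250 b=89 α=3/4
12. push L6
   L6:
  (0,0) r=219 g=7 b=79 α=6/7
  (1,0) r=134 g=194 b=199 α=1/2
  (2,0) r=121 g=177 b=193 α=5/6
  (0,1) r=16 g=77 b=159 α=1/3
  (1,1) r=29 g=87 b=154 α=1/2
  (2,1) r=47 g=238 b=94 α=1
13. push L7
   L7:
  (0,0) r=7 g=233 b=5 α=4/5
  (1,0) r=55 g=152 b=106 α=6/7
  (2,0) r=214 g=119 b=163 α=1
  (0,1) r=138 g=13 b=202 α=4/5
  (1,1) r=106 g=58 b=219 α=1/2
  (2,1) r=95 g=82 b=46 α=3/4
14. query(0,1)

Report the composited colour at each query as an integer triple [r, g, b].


query (0,1) [L1,L2,L3] — begin 0,0,0
after L1 α=1/5: [17/5, 156/5, 212/5]
after L2 α=1/3: [1234/15, 499/5, 1559/15]
after L3 α=5/7: [5093/105, 764/5, 7468/105]
→ [49, 153, 71]

(2,1) stack=L1,L2,L3; from [0,0,0]:
+L1 (α=3/4) → [327/4, 297/2, 147/2]
+L2 (α=1/5) → [521/5, 159, 75]
+L3 (α=2/3) → [2471/15, 665/3, 253/3]
→ [165, 222, 84]

at x=2,y=0 over L1,L2,L3:
after L1 α=2/5: [318/5, 90, 438/5]
after L2 α=1/2: [1333/10, 147/2, 1663/10]
after L3 α=1/3: [2123/15, 113, 841/5]
rounded: [142, 113, 168]

(0,1) stack=L4,L5,L6,L7; from [0,0,0]:
+L4 (α=2/3) → [138, 466/3, 64/3]
+L5 (α=1/2) → [251/2, 581/3, 197/3]
+L6 (α=1/3) → [89, 1393/9, 871/9]
+L7 (α=4/5) → [641/5, 1861/45, 8143/45]
→ [128, 41, 181]


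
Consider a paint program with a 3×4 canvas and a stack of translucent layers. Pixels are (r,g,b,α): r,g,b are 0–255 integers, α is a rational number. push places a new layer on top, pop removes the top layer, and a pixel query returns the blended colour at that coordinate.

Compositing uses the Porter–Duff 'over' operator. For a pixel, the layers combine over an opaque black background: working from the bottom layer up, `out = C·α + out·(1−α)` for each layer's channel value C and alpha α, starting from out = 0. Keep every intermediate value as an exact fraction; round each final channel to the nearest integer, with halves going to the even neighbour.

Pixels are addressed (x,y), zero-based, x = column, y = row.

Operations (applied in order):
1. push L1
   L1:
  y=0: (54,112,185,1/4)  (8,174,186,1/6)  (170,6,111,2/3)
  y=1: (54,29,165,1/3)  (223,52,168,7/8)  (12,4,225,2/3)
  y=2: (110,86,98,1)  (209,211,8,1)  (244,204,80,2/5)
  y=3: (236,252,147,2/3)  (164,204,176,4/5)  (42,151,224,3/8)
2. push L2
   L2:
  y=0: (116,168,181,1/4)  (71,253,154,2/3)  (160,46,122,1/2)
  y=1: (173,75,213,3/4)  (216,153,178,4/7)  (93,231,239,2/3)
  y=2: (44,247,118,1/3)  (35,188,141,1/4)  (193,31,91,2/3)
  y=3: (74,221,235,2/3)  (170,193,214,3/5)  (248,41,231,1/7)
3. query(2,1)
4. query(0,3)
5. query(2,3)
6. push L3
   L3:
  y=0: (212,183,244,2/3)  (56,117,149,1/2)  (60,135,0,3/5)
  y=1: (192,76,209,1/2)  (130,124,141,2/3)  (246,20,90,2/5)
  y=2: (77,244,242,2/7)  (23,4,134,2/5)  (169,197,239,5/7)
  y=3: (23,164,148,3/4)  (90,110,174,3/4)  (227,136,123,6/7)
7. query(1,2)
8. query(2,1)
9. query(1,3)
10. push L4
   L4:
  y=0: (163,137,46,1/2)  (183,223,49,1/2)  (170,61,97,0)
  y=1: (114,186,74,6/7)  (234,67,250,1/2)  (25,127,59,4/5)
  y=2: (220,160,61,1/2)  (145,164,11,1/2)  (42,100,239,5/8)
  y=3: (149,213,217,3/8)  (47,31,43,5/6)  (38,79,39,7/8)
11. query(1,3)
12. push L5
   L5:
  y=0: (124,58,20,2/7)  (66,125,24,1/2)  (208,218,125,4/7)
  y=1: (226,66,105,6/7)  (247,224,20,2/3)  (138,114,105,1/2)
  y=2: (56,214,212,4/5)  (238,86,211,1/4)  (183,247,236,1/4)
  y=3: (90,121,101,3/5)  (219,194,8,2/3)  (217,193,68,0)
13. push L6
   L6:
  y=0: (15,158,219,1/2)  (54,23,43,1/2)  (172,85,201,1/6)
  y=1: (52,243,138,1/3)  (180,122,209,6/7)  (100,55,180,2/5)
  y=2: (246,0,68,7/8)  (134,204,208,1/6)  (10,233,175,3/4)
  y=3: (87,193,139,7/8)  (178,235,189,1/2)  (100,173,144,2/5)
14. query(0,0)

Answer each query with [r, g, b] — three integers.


query (2,1) [L1,L2] — begin 0,0,0
after L1 α=2/3: [8, 8/3, 150]
after L2 α=2/3: [194/3, 1394/9, 628/3]
→ [65, 155, 209]

query (0,3) [L1,L2] — begin 0,0,0
L1 α=2/3: [472/3, 168, 98]
L2 α=2/3: [916/9, 610/3, 568/3]
= [102, 203, 189]

(2,3) stack=L1,L2; from [0,0,0]:
+L1 (α=3/8) → [63/4, 453/8, 84]
+L2 (α=1/7) → [685/14, 1523/28, 105]
= [49, 54, 105]

query (1,2) [L1,L2,L3] — begin 0,0,0
after L1 α=1: [209, 211, 8]
after L2 α=1/4: [331/2, 821/4, 165/4]
after L3 α=2/5: [217/2, 499/4, 1567/20]
= [108, 125, 78]

at x=2,y=1 over L1,L2,L3:
+L1 (α=2/3) → [8, 8/3, 150]
+L2 (α=2/3) → [194/3, 1394/9, 628/3]
+L3 (α=2/5) → [686/5, 1514/15, 808/5]
→ [137, 101, 162]

query (1,3) [L1,L2,L3] — begin 0,0,0
+L1 (α=4/5) → [656/5, 816/5, 704/5]
+L2 (α=3/5) → [3862/25, 4527/25, 4618/25]
+L3 (α=3/4) → [2653/25, 12777/100, 4417/25]
= [106, 128, 177]

at x=1,y=3 over L1,L2,L3,L4:
+L1 (α=4/5) → [656/5, 816/5, 704/5]
+L2 (α=3/5) → [3862/25, 4527/25, 4618/25]
+L3 (α=3/4) → [2653/25, 12777/100, 4417/25]
+L4 (α=5/6) → [4264/75, 28277/600, 1632/25]
= [57, 47, 65]

(0,0) stack=L1,L2,L3,L4,L5,L6; from [0,0,0]:
+L1 (α=1/4) → [27/2, 28, 185/4]
+L2 (α=1/4) → [313/8, 63, 1279/16]
+L3 (α=2/3) → [1235/8, 143, 3029/16]
+L4 (α=1/2) → [2539/16, 140, 3765/32]
+L5 (α=2/7) → [16663/112, 816/7, 20105/224]
+L6 (α=1/2) → [18343/224, 961/7, 69161/448]
= [82, 137, 154]


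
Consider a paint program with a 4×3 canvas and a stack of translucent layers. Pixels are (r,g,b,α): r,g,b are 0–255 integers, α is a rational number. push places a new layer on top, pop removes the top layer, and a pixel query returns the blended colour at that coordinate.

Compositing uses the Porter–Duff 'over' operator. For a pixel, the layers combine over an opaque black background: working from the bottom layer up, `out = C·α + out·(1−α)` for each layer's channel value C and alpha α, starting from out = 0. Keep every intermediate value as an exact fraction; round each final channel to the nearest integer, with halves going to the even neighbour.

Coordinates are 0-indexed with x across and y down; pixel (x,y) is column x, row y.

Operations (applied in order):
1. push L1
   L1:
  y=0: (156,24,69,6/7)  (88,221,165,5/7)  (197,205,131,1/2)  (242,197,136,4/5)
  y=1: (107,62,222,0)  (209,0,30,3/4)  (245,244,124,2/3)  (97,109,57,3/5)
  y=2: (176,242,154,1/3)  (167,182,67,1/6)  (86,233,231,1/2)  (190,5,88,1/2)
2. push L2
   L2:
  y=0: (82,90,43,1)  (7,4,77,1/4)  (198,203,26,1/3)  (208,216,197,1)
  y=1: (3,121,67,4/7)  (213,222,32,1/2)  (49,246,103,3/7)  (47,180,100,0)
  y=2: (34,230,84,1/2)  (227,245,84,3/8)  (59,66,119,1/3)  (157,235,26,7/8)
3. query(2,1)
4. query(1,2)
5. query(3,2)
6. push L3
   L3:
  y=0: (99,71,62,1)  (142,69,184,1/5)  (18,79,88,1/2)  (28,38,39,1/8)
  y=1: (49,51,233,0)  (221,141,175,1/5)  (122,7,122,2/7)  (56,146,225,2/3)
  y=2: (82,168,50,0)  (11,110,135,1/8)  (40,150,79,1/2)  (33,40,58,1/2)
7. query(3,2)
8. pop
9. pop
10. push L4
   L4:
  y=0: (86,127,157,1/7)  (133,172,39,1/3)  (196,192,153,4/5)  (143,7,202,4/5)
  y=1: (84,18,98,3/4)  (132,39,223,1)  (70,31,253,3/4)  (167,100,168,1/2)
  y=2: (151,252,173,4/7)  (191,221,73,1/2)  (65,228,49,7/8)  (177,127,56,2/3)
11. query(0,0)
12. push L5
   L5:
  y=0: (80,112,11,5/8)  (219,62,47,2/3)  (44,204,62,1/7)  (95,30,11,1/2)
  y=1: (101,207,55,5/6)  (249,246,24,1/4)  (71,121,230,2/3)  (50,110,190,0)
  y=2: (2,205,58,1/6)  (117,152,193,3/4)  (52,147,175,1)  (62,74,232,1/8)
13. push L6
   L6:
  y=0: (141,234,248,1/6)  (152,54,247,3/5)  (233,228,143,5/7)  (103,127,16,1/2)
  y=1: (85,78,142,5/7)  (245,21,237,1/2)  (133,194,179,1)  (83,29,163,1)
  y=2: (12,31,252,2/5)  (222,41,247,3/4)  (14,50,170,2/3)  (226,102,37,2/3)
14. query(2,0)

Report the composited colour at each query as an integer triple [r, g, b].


at x=2,y=1 over L1,L2:
after L1 α=2/3: [490/3, 488/3, 248/3]
after L2 α=3/7: [343/3, 4166/21, 1919/21]
= [114, 198, 91]

query (1,2) [L1,L2] — begin 0,0,0
L1 α=1/6: [167/6, 91/3, 67/6]
L2 α=3/8: [4921/48, 665/6, 1847/48]
= [103, 111, 38]

query (3,2) [L1,L2] — begin 0,0,0
L1 α=1/2: [95, 5/2, 44]
L2 α=7/8: [597/4, 3295/16, 113/4]
→ [149, 206, 28]

at x=3,y=2 over L1,L2,L3:
L1 α=1/2: [95, 5/2, 44]
L2 α=7/8: [597/4, 3295/16, 113/4]
L3 α=1/2: [729/8, 3935/32, 345/8]
= [91, 123, 43]

query (0,0) [L1,L4] — begin 0,0,0
+L1 (α=6/7) → [936/7, 144/7, 414/7]
+L4 (α=1/7) → [6218/49, 1753/49, 3583/49]
= [127, 36, 73]

(2,0) stack=L1,L4,L5,L6; from [0,0,0]:
L1 α=1/2: [197/2, 205/2, 131/2]
L4 α=4/5: [353/2, 1741/10, 271/2]
L5 α=1/7: [1103/7, 6243/35, 125]
L6 α=5/7: [10361/49, 52386/245, 965/7]
= [211, 214, 138]


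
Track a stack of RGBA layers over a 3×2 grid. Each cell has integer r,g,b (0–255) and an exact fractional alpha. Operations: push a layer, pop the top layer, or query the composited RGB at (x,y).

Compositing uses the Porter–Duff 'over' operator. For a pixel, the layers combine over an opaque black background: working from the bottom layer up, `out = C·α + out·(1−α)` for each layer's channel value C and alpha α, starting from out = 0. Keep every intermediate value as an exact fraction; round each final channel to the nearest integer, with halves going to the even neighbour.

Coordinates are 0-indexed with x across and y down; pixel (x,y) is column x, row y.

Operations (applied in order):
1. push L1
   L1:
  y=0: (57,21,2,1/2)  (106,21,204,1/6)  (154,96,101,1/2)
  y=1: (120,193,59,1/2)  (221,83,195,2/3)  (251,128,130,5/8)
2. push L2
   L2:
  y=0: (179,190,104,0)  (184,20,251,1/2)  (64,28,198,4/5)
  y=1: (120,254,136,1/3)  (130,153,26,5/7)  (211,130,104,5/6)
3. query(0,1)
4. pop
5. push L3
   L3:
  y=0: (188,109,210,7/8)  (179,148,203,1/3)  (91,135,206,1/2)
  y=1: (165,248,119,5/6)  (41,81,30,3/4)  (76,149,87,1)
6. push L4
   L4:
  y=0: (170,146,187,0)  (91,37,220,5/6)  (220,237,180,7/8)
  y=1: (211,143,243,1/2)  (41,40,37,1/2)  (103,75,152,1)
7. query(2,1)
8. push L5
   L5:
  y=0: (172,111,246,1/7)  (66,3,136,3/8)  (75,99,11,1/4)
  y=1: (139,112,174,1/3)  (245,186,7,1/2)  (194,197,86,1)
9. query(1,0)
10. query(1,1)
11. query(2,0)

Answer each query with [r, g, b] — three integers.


(0,1) stack=L1,L2; from [0,0,0]:
L1 α=1/2: [60, 193/2, 59/2]
L2 α=1/3: [80, 149, 65]
= [80, 149, 65]

(2,1) stack=L1,L3,L4; from [0,0,0]:
+L1 (α=5/8) → [1255/8, 80, 325/4]
+L3 (α=1) → [76, 149, 87]
+L4 (α=1) → [103, 75, 152]
rounded: [103, 75, 152]

at x=1,y=0 over L1,L3,L4,L5:
L1 α=1/6: [53/3, 7/2, 34]
L3 α=1/3: [643/9, 155/3, 271/3]
L4 α=5/6: [2369/27, 355/9, 3571/18]
L5 α=3/8: [17191/216, 232/9, 25199/144]
= [80, 26, 175]

(1,1) stack=L1,L3,L4,L5; from [0,0,0]:
+L1 (α=2/3) → [442/3, 166/3, 130]
+L3 (α=3/4) → [811/12, 895/12, 55]
+L4 (α=1/2) → [1303/24, 1375/24, 46]
+L5 (α=1/2) → [7183/48, 5839/48, 53/2]
rounded: [150, 122, 26]

at x=2,y=0 over L1,L3,L4,L5:
+L1 (α=1/2) → [77, 48, 101/2]
+L3 (α=1/2) → [84, 183/2, 513/4]
+L4 (α=7/8) → [203, 3501/16, 5553/32]
+L5 (α=1/4) → [171, 12087/64, 17011/128]
→ [171, 189, 133]


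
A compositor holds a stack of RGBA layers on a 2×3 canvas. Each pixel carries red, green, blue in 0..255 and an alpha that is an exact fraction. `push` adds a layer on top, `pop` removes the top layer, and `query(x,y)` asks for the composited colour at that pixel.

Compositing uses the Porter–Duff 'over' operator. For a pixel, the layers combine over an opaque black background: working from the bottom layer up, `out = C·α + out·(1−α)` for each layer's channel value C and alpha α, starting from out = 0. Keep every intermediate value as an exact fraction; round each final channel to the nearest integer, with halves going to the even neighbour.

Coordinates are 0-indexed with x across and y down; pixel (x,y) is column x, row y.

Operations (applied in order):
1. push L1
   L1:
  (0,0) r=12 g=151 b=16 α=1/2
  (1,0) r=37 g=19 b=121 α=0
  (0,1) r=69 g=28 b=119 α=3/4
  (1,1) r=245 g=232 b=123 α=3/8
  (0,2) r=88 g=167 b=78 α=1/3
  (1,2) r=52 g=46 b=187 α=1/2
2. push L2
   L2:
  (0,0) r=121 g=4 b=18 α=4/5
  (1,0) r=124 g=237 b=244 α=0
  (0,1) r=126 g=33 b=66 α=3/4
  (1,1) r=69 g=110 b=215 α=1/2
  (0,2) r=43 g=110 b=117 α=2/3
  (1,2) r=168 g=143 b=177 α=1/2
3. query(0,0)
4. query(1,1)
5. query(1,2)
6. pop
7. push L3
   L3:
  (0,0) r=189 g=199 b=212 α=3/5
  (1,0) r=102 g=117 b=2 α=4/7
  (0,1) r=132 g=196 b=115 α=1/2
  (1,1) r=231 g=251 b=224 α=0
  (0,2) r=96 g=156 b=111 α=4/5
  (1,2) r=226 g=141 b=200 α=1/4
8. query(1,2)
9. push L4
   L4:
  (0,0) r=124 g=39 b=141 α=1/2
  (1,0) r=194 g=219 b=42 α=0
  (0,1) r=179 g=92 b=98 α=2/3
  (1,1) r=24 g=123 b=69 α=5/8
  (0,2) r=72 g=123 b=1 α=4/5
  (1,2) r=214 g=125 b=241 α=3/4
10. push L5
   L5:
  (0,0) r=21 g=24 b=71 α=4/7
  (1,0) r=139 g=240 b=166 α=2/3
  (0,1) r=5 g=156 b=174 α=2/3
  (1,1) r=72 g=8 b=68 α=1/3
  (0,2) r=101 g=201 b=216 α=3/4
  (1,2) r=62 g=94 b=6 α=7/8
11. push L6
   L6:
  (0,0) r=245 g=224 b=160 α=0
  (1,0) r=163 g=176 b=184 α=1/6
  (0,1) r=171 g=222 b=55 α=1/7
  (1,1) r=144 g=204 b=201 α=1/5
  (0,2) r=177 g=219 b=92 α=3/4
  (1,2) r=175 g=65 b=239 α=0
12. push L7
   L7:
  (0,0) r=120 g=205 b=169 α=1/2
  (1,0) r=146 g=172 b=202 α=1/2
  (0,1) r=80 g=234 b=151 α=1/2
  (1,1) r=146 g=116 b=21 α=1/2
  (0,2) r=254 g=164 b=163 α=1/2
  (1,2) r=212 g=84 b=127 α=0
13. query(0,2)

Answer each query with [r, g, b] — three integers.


at x=0,y=0 over L1,L2:
after L1 α=1/2: [6, 151/2, 8]
after L2 α=4/5: [98, 183/10, 16]
= [98, 18, 16]

at x=1,y=1 over L1,L2:
L1 α=3/8: [735/8, 87, 369/8]
L2 α=1/2: [1287/16, 197/2, 2089/16]
= [80, 98, 131]

(1,2) stack=L1,L2; from [0,0,0]:
L1 α=1/2: [26, 23, 187/2]
L2 α=1/2: [97, 83, 541/4]
= [97, 83, 135]

query (1,2) [L1,L3] — begin 0,0,0
after L1 α=1/2: [26, 23, 187/2]
after L3 α=1/4: [76, 105/2, 961/8]
rounded: [76, 52, 120]

(0,2) stack=L1,L3,L4,L5,L6,L7; from [0,0,0]:
after L1 α=1/3: [88/3, 167/3, 26]
after L3 α=4/5: [248/3, 2039/15, 94]
after L4 α=4/5: [1112/15, 9419/75, 98/5]
after L5 α=3/4: [5657/60, 13661/75, 1669/10]
after L6 α=3/4: [37517/240, 15734/75, 4429/40]
after L7 α=1/2: [98477/480, 14017/75, 10949/80]
= [205, 187, 137]
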